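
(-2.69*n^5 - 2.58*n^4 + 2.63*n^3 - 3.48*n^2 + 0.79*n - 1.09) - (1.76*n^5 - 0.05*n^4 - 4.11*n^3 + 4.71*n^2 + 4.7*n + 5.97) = -4.45*n^5 - 2.53*n^4 + 6.74*n^3 - 8.19*n^2 - 3.91*n - 7.06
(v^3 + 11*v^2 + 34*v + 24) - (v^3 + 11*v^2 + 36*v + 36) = -2*v - 12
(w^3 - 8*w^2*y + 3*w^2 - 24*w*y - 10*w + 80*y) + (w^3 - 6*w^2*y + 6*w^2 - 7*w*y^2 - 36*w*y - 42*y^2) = 2*w^3 - 14*w^2*y + 9*w^2 - 7*w*y^2 - 60*w*y - 10*w - 42*y^2 + 80*y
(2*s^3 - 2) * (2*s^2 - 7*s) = 4*s^5 - 14*s^4 - 4*s^2 + 14*s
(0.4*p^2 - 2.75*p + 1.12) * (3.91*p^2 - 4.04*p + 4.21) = 1.564*p^4 - 12.3685*p^3 + 17.1732*p^2 - 16.1023*p + 4.7152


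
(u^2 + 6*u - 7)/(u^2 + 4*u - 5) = (u + 7)/(u + 5)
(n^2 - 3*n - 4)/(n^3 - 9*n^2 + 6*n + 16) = (n - 4)/(n^2 - 10*n + 16)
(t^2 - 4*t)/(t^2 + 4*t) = (t - 4)/(t + 4)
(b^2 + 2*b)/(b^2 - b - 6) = b/(b - 3)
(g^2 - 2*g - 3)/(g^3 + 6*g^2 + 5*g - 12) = (g^2 - 2*g - 3)/(g^3 + 6*g^2 + 5*g - 12)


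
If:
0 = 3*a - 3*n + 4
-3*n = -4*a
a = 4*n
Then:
No Solution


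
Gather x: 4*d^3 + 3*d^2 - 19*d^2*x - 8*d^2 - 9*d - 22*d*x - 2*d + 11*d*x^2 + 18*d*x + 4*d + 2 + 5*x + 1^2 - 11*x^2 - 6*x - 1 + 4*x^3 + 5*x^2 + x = 4*d^3 - 5*d^2 - 7*d + 4*x^3 + x^2*(11*d - 6) + x*(-19*d^2 - 4*d) + 2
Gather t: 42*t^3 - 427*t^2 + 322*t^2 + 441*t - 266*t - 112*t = 42*t^3 - 105*t^2 + 63*t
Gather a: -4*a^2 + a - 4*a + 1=-4*a^2 - 3*a + 1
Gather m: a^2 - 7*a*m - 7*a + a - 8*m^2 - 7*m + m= a^2 - 6*a - 8*m^2 + m*(-7*a - 6)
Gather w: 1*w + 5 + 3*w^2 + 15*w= 3*w^2 + 16*w + 5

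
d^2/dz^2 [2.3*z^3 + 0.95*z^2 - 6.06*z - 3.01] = 13.8*z + 1.9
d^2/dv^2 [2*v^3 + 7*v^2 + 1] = 12*v + 14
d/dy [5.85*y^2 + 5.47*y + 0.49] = 11.7*y + 5.47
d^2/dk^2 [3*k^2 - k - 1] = 6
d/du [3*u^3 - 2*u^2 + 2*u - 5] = 9*u^2 - 4*u + 2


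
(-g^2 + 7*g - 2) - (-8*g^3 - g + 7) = 8*g^3 - g^2 + 8*g - 9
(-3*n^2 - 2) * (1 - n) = 3*n^3 - 3*n^2 + 2*n - 2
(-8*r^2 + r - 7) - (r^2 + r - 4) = -9*r^2 - 3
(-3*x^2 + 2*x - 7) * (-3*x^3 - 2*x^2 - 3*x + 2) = 9*x^5 + 26*x^3 + 2*x^2 + 25*x - 14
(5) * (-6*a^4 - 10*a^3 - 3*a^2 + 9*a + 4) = -30*a^4 - 50*a^3 - 15*a^2 + 45*a + 20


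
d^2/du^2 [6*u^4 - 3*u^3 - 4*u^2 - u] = 72*u^2 - 18*u - 8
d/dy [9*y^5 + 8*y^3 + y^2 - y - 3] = 45*y^4 + 24*y^2 + 2*y - 1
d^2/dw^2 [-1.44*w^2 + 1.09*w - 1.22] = -2.88000000000000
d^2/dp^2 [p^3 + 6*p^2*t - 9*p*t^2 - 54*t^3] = 6*p + 12*t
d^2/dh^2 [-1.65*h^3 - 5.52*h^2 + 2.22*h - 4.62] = -9.9*h - 11.04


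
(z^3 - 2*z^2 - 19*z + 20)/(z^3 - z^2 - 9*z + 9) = (z^2 - z - 20)/(z^2 - 9)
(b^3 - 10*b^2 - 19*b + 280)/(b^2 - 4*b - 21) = (b^2 - 3*b - 40)/(b + 3)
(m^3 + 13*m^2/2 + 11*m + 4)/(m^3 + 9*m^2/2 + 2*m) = (m + 2)/m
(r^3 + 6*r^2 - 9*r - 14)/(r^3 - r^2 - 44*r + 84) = (r + 1)/(r - 6)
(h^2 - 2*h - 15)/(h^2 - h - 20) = (h + 3)/(h + 4)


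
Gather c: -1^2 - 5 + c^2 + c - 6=c^2 + c - 12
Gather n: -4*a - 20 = -4*a - 20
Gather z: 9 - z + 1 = 10 - z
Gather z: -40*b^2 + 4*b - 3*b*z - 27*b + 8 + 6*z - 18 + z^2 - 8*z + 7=-40*b^2 - 23*b + z^2 + z*(-3*b - 2) - 3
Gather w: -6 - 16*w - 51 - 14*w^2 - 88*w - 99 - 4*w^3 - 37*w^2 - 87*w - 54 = -4*w^3 - 51*w^2 - 191*w - 210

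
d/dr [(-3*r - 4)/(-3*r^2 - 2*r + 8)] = (-9*r^2 - 24*r - 32)/(9*r^4 + 12*r^3 - 44*r^2 - 32*r + 64)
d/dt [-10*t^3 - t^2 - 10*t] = -30*t^2 - 2*t - 10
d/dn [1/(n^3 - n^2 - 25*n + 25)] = (-3*n^2 + 2*n + 25)/(n^3 - n^2 - 25*n + 25)^2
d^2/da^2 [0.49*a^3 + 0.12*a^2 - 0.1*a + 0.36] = 2.94*a + 0.24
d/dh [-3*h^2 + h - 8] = 1 - 6*h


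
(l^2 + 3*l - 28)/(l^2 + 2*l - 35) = (l - 4)/(l - 5)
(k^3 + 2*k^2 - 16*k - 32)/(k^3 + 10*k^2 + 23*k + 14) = (k^2 - 16)/(k^2 + 8*k + 7)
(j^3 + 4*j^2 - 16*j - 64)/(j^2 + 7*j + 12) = (j^2 - 16)/(j + 3)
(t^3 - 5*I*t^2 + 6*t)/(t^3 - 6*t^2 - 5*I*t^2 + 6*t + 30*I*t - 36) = t/(t - 6)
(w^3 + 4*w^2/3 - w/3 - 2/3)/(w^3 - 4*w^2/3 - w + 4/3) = (3*w^2 + w - 2)/(3*w^2 - 7*w + 4)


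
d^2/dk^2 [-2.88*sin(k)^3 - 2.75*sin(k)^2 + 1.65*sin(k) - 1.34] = 0.510000000000002*sin(k) - 6.48*sin(3*k) - 5.5*cos(2*k)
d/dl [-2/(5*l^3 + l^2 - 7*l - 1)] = 2*(15*l^2 + 2*l - 7)/(5*l^3 + l^2 - 7*l - 1)^2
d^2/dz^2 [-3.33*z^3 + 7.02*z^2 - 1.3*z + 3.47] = 14.04 - 19.98*z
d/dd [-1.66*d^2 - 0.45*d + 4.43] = -3.32*d - 0.45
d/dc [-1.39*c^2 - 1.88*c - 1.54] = -2.78*c - 1.88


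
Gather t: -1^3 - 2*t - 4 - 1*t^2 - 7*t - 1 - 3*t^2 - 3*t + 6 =-4*t^2 - 12*t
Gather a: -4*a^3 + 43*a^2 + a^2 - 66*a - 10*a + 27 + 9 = -4*a^3 + 44*a^2 - 76*a + 36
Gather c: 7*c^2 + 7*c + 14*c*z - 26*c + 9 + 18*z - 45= 7*c^2 + c*(14*z - 19) + 18*z - 36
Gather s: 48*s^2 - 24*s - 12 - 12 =48*s^2 - 24*s - 24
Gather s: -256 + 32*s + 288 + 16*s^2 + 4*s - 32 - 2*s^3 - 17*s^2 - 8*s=-2*s^3 - s^2 + 28*s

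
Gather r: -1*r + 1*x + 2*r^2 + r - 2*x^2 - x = 2*r^2 - 2*x^2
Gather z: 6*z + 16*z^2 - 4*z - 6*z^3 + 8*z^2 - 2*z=-6*z^3 + 24*z^2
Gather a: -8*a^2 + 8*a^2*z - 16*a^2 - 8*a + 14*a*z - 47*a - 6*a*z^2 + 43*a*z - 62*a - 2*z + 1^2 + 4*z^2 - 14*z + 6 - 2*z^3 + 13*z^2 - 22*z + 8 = a^2*(8*z - 24) + a*(-6*z^2 + 57*z - 117) - 2*z^3 + 17*z^2 - 38*z + 15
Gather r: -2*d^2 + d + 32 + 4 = -2*d^2 + d + 36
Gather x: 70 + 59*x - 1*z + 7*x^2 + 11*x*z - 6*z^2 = 7*x^2 + x*(11*z + 59) - 6*z^2 - z + 70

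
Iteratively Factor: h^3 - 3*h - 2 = (h + 1)*(h^2 - h - 2) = (h + 1)^2*(h - 2)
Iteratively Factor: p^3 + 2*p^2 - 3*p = (p - 1)*(p^2 + 3*p) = p*(p - 1)*(p + 3)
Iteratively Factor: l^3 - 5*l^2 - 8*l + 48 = (l + 3)*(l^2 - 8*l + 16) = (l - 4)*(l + 3)*(l - 4)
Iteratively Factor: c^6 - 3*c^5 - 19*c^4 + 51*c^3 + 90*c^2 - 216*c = (c + 3)*(c^5 - 6*c^4 - c^3 + 54*c^2 - 72*c) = (c - 3)*(c + 3)*(c^4 - 3*c^3 - 10*c^2 + 24*c) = (c - 4)*(c - 3)*(c + 3)*(c^3 + c^2 - 6*c) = (c - 4)*(c - 3)*(c - 2)*(c + 3)*(c^2 + 3*c) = (c - 4)*(c - 3)*(c - 2)*(c + 3)^2*(c)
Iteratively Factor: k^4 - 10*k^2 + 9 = (k - 1)*(k^3 + k^2 - 9*k - 9) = (k - 1)*(k + 3)*(k^2 - 2*k - 3) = (k - 1)*(k + 1)*(k + 3)*(k - 3)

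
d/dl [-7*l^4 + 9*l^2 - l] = -28*l^3 + 18*l - 1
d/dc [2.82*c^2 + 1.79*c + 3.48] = 5.64*c + 1.79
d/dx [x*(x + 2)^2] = (x + 2)*(3*x + 2)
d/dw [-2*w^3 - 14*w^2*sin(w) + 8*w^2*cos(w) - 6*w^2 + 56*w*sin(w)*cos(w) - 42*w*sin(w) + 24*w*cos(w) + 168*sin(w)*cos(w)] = -8*w^2*sin(w) - 14*w^2*cos(w) - 6*w^2 - 52*w*sin(w) - 26*w*cos(w) + 56*w*cos(2*w) - 12*w - 42*sin(w) + 28*sin(2*w) + 24*cos(w) + 168*cos(2*w)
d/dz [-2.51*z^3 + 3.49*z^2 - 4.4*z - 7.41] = -7.53*z^2 + 6.98*z - 4.4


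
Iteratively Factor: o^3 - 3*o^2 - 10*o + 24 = (o - 4)*(o^2 + o - 6) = (o - 4)*(o - 2)*(o + 3)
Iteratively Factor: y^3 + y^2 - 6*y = (y)*(y^2 + y - 6) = y*(y + 3)*(y - 2)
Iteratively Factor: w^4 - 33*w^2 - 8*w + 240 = (w + 4)*(w^3 - 4*w^2 - 17*w + 60) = (w + 4)^2*(w^2 - 8*w + 15) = (w - 3)*(w + 4)^2*(w - 5)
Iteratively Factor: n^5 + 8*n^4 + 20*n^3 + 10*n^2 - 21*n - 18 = (n + 3)*(n^4 + 5*n^3 + 5*n^2 - 5*n - 6) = (n + 1)*(n + 3)*(n^3 + 4*n^2 + n - 6) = (n + 1)*(n + 3)^2*(n^2 + n - 2) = (n - 1)*(n + 1)*(n + 3)^2*(n + 2)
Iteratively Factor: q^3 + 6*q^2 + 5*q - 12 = (q - 1)*(q^2 + 7*q + 12) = (q - 1)*(q + 3)*(q + 4)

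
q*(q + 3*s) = q^2 + 3*q*s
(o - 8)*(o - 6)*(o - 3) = o^3 - 17*o^2 + 90*o - 144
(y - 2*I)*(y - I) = y^2 - 3*I*y - 2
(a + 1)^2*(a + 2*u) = a^3 + 2*a^2*u + 2*a^2 + 4*a*u + a + 2*u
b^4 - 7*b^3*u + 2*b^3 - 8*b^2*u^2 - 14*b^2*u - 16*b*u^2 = b*(b + 2)*(b - 8*u)*(b + u)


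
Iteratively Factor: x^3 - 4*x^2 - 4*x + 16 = (x - 2)*(x^2 - 2*x - 8) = (x - 2)*(x + 2)*(x - 4)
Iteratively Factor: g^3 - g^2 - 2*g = (g + 1)*(g^2 - 2*g) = (g - 2)*(g + 1)*(g)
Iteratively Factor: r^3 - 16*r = (r - 4)*(r^2 + 4*r) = r*(r - 4)*(r + 4)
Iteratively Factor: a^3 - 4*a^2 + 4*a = (a - 2)*(a^2 - 2*a) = (a - 2)^2*(a)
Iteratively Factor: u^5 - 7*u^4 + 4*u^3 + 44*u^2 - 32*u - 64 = (u - 2)*(u^4 - 5*u^3 - 6*u^2 + 32*u + 32) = (u - 4)*(u - 2)*(u^3 - u^2 - 10*u - 8) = (u - 4)*(u - 2)*(u + 1)*(u^2 - 2*u - 8) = (u - 4)*(u - 2)*(u + 1)*(u + 2)*(u - 4)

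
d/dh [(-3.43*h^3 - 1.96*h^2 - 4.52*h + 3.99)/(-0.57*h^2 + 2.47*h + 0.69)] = (1.9551*h^4 - 16.9442*h^3 - 14.5177*h^2 + 1.8438*h - 12.9741)/(0.3249*h^4 - 2.8158*h^3 + 5.3143*h^2 + 3.4086*h + 0.4761)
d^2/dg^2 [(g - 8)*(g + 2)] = 2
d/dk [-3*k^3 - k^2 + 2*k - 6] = -9*k^2 - 2*k + 2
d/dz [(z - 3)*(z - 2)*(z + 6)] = 3*z^2 + 2*z - 24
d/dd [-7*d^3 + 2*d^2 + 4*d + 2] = -21*d^2 + 4*d + 4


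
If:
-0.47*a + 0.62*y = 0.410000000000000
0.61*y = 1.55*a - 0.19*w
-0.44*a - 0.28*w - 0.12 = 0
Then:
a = 0.23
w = -0.79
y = 0.84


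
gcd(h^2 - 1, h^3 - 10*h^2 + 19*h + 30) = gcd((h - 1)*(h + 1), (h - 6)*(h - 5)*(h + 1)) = h + 1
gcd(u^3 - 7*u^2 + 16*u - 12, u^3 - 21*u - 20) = 1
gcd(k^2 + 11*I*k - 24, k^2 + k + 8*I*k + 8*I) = k + 8*I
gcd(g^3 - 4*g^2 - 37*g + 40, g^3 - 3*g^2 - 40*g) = g^2 - 3*g - 40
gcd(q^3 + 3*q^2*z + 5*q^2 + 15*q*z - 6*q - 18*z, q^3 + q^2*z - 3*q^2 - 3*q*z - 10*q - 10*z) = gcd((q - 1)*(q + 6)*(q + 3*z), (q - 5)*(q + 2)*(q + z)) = 1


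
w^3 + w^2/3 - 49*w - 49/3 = (w - 7)*(w + 1/3)*(w + 7)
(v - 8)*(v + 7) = v^2 - v - 56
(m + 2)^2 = m^2 + 4*m + 4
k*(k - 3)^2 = k^3 - 6*k^2 + 9*k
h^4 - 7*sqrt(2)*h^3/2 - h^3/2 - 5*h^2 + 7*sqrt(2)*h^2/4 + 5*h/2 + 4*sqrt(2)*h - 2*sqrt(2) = (h - 1/2)*(h - 4*sqrt(2))*(h - sqrt(2)/2)*(h + sqrt(2))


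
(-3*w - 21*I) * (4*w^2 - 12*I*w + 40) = -12*w^3 - 48*I*w^2 - 372*w - 840*I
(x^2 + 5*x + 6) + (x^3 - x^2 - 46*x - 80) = x^3 - 41*x - 74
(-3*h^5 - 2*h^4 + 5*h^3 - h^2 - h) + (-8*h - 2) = -3*h^5 - 2*h^4 + 5*h^3 - h^2 - 9*h - 2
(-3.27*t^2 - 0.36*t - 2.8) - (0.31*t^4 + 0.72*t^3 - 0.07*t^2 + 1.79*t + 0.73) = -0.31*t^4 - 0.72*t^3 - 3.2*t^2 - 2.15*t - 3.53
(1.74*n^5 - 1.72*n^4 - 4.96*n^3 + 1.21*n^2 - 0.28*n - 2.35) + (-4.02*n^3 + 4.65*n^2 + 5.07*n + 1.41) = 1.74*n^5 - 1.72*n^4 - 8.98*n^3 + 5.86*n^2 + 4.79*n - 0.94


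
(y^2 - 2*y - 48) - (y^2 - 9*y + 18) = 7*y - 66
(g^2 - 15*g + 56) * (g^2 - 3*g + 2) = g^4 - 18*g^3 + 103*g^2 - 198*g + 112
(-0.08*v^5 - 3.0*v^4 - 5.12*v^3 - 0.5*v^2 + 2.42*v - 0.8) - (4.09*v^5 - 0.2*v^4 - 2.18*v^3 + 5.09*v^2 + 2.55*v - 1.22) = -4.17*v^5 - 2.8*v^4 - 2.94*v^3 - 5.59*v^2 - 0.13*v + 0.42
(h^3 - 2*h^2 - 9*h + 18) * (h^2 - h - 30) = h^5 - 3*h^4 - 37*h^3 + 87*h^2 + 252*h - 540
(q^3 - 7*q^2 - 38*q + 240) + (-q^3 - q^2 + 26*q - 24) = -8*q^2 - 12*q + 216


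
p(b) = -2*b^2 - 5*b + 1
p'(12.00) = -53.00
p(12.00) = -347.00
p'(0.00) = -5.00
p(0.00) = 1.00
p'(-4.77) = 14.08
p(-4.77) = -20.66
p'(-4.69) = 13.76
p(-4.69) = -19.54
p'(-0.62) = -2.52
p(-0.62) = 3.33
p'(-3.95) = 10.80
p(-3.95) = -10.46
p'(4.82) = -24.28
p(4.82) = -69.56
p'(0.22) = -5.88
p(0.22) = -0.20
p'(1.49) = -10.96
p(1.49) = -10.89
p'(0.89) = -8.56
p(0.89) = -5.03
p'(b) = -4*b - 5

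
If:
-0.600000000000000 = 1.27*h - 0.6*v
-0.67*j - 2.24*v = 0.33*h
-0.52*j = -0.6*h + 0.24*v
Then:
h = -0.37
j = -0.53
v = 0.21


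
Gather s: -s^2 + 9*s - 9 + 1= -s^2 + 9*s - 8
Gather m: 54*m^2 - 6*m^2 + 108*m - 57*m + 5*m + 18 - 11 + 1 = 48*m^2 + 56*m + 8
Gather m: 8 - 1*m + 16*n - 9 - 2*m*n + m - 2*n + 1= -2*m*n + 14*n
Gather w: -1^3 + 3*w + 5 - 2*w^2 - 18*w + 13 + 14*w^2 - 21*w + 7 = 12*w^2 - 36*w + 24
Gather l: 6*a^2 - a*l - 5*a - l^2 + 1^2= 6*a^2 - a*l - 5*a - l^2 + 1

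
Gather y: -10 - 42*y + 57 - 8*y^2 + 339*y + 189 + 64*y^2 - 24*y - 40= 56*y^2 + 273*y + 196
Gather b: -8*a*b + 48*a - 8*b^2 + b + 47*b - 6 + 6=48*a - 8*b^2 + b*(48 - 8*a)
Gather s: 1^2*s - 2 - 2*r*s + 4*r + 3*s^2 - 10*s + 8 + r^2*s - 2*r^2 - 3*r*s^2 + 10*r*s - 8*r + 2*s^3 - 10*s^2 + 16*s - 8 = -2*r^2 - 4*r + 2*s^3 + s^2*(-3*r - 7) + s*(r^2 + 8*r + 7) - 2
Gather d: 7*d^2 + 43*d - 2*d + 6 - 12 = 7*d^2 + 41*d - 6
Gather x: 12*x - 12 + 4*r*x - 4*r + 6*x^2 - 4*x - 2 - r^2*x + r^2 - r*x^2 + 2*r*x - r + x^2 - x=r^2 - 5*r + x^2*(7 - r) + x*(-r^2 + 6*r + 7) - 14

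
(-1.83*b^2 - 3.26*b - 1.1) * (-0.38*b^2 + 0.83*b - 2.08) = 0.6954*b^4 - 0.2801*b^3 + 1.5186*b^2 + 5.8678*b + 2.288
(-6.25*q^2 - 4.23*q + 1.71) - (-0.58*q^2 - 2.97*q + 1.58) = -5.67*q^2 - 1.26*q + 0.13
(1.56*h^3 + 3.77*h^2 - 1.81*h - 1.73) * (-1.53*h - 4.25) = -2.3868*h^4 - 12.3981*h^3 - 13.2532*h^2 + 10.3394*h + 7.3525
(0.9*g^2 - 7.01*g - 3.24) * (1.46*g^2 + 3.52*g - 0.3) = 1.314*g^4 - 7.0666*g^3 - 29.6756*g^2 - 9.3018*g + 0.972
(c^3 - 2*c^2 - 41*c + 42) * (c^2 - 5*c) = c^5 - 7*c^4 - 31*c^3 + 247*c^2 - 210*c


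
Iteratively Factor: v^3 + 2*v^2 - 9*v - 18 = (v - 3)*(v^2 + 5*v + 6) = (v - 3)*(v + 3)*(v + 2)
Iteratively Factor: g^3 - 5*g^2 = (g)*(g^2 - 5*g) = g^2*(g - 5)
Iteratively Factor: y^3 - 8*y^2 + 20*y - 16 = (y - 4)*(y^2 - 4*y + 4) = (y - 4)*(y - 2)*(y - 2)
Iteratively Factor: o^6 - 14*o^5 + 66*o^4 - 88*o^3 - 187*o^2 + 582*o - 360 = (o - 3)*(o^5 - 11*o^4 + 33*o^3 + 11*o^2 - 154*o + 120) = (o - 3)*(o + 2)*(o^4 - 13*o^3 + 59*o^2 - 107*o + 60) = (o - 4)*(o - 3)*(o + 2)*(o^3 - 9*o^2 + 23*o - 15) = (o - 4)*(o - 3)*(o - 1)*(o + 2)*(o^2 - 8*o + 15) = (o - 4)*(o - 3)^2*(o - 1)*(o + 2)*(o - 5)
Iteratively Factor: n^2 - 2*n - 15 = (n + 3)*(n - 5)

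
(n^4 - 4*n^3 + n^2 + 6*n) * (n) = n^5 - 4*n^4 + n^3 + 6*n^2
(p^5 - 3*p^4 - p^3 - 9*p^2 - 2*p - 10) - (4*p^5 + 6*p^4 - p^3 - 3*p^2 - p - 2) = -3*p^5 - 9*p^4 - 6*p^2 - p - 8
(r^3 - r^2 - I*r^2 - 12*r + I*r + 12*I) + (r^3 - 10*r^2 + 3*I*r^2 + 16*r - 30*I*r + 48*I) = 2*r^3 - 11*r^2 + 2*I*r^2 + 4*r - 29*I*r + 60*I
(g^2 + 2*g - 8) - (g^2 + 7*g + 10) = -5*g - 18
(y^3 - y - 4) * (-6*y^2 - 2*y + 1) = -6*y^5 - 2*y^4 + 7*y^3 + 26*y^2 + 7*y - 4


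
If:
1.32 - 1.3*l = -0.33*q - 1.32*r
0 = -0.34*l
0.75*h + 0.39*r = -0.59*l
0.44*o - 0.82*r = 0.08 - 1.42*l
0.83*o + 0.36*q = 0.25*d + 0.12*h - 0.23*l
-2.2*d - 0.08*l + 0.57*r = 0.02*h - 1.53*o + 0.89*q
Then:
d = -7.02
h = 1.43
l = 0.00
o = -4.96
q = 7.04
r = -2.76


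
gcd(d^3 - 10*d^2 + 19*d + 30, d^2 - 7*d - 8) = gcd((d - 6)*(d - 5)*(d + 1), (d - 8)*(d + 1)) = d + 1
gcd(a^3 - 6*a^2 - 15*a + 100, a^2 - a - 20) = a^2 - a - 20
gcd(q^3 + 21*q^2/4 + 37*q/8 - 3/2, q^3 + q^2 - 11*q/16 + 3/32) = q^2 + 5*q/4 - 3/8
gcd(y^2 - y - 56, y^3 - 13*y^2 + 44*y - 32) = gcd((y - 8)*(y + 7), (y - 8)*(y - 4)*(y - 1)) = y - 8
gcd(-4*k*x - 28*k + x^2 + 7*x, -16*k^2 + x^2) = -4*k + x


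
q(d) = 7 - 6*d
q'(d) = -6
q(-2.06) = 19.36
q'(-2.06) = -6.00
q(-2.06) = 19.36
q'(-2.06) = -6.00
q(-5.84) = 42.04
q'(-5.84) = -6.00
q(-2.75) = 23.50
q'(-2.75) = -6.00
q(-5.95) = 42.70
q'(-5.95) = -6.00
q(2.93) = -10.58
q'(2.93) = -6.00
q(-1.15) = 13.90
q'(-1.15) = -6.00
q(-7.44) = 51.64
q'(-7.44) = -6.00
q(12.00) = -65.00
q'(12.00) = -6.00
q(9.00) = -47.00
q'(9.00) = -6.00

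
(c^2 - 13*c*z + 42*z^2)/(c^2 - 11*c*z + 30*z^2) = (-c + 7*z)/(-c + 5*z)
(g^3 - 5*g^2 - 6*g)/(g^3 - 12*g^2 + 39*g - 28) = g*(g^2 - 5*g - 6)/(g^3 - 12*g^2 + 39*g - 28)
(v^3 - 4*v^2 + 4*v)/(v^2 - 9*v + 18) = v*(v^2 - 4*v + 4)/(v^2 - 9*v + 18)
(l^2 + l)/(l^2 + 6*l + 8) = l*(l + 1)/(l^2 + 6*l + 8)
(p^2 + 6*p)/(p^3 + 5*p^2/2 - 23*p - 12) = 2*p/(2*p^2 - 7*p - 4)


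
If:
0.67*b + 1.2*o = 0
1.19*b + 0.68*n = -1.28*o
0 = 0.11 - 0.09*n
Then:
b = -1.75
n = 1.22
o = 0.98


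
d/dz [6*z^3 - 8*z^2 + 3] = 2*z*(9*z - 8)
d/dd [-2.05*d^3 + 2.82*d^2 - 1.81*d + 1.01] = -6.15*d^2 + 5.64*d - 1.81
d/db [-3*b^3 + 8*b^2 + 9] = b*(16 - 9*b)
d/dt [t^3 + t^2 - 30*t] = 3*t^2 + 2*t - 30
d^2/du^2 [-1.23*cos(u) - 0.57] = 1.23*cos(u)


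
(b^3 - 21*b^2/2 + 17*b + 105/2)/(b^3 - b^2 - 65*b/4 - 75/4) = 2*(b - 7)/(2*b + 5)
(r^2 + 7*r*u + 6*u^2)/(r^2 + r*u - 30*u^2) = (r + u)/(r - 5*u)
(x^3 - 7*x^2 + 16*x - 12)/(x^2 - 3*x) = x - 4 + 4/x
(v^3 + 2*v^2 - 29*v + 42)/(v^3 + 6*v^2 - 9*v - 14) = (v - 3)/(v + 1)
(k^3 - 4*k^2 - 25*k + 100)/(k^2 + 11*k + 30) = (k^2 - 9*k + 20)/(k + 6)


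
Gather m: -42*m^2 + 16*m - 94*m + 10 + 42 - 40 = -42*m^2 - 78*m + 12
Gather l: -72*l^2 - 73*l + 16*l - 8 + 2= -72*l^2 - 57*l - 6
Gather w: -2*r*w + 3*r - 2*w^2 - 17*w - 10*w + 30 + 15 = 3*r - 2*w^2 + w*(-2*r - 27) + 45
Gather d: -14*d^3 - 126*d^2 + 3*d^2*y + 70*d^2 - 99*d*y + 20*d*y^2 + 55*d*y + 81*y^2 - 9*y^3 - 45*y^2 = -14*d^3 + d^2*(3*y - 56) + d*(20*y^2 - 44*y) - 9*y^3 + 36*y^2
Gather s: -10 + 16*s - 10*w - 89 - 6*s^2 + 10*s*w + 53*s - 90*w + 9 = -6*s^2 + s*(10*w + 69) - 100*w - 90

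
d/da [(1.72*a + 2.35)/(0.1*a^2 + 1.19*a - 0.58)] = (0.172*a^2 + 2.0468*a - (0.2*a + 1.19)*(1.72*a + 2.35) - 0.9976)/(0.1*a^2 + 1.19*a - 0.58)^2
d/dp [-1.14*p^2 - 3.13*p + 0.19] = -2.28*p - 3.13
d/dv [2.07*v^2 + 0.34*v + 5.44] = 4.14*v + 0.34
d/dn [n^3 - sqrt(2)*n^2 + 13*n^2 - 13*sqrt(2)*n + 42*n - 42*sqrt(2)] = 3*n^2 - 2*sqrt(2)*n + 26*n - 13*sqrt(2) + 42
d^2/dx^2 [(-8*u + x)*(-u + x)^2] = -20*u + 6*x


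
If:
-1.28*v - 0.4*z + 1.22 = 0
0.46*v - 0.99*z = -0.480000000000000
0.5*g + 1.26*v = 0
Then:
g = -1.76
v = 0.70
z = 0.81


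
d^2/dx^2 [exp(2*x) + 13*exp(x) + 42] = (4*exp(x) + 13)*exp(x)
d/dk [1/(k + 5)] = -1/(k + 5)^2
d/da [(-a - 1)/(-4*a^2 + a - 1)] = (4*a^2 - a - (a + 1)*(8*a - 1) + 1)/(4*a^2 - a + 1)^2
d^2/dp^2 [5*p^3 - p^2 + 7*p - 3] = 30*p - 2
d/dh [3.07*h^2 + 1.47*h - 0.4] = 6.14*h + 1.47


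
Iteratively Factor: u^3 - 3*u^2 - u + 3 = (u - 1)*(u^2 - 2*u - 3) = (u - 1)*(u + 1)*(u - 3)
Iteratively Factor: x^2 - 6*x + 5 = (x - 5)*(x - 1)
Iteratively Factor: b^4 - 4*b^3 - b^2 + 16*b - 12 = (b - 1)*(b^3 - 3*b^2 - 4*b + 12) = (b - 1)*(b + 2)*(b^2 - 5*b + 6) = (b - 2)*(b - 1)*(b + 2)*(b - 3)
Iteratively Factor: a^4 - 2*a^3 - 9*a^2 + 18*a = (a)*(a^3 - 2*a^2 - 9*a + 18) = a*(a + 3)*(a^2 - 5*a + 6) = a*(a - 2)*(a + 3)*(a - 3)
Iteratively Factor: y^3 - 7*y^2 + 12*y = (y)*(y^2 - 7*y + 12) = y*(y - 3)*(y - 4)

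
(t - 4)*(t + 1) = t^2 - 3*t - 4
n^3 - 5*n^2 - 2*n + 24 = (n - 4)*(n - 3)*(n + 2)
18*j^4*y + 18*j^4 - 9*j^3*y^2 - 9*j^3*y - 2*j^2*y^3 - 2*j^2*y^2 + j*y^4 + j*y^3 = (-3*j + y)*(-2*j + y)*(3*j + y)*(j*y + j)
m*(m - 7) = m^2 - 7*m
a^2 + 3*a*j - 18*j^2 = (a - 3*j)*(a + 6*j)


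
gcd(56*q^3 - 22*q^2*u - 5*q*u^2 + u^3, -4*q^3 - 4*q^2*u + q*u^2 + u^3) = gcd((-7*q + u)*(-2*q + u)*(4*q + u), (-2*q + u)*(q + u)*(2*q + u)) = 2*q - u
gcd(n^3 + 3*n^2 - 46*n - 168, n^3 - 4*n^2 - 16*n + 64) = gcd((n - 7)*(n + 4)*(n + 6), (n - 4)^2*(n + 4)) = n + 4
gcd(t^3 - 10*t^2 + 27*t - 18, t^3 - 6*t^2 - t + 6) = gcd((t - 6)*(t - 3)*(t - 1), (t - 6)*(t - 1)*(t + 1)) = t^2 - 7*t + 6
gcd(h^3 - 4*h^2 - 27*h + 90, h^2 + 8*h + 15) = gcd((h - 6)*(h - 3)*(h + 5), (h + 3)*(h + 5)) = h + 5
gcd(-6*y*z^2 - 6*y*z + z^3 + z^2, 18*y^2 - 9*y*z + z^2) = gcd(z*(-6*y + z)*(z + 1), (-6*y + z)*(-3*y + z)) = 6*y - z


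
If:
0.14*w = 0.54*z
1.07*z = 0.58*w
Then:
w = 0.00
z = 0.00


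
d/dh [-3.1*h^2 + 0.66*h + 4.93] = 0.66 - 6.2*h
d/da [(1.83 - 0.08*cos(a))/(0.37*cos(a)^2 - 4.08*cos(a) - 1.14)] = (-0.0296*cos(a)^2 + 1.3542*cos(a) - 7.5576)*sin(a)/(0.1369*cos(a)^4 - 3.0192*cos(a)^3 + 15.8028*cos(a)^2 + 9.3024*cos(a) + 1.2996)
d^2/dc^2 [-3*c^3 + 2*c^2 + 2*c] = 4 - 18*c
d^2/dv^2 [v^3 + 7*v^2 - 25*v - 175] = 6*v + 14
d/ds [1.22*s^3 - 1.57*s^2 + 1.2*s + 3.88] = 3.66*s^2 - 3.14*s + 1.2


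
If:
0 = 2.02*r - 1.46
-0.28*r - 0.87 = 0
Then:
No Solution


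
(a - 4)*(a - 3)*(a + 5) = a^3 - 2*a^2 - 23*a + 60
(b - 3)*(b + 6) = b^2 + 3*b - 18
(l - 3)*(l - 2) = l^2 - 5*l + 6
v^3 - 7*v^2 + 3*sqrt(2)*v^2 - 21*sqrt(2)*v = v*(v - 7)*(v + 3*sqrt(2))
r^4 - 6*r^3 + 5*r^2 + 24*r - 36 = (r - 3)^2*(r - 2)*(r + 2)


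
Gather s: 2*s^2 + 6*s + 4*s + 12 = 2*s^2 + 10*s + 12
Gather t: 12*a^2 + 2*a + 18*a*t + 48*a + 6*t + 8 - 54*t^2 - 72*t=12*a^2 + 50*a - 54*t^2 + t*(18*a - 66) + 8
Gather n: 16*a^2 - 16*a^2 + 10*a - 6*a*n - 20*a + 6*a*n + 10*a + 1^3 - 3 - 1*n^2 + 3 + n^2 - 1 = 0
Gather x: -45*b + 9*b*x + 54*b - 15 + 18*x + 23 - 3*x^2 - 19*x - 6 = 9*b - 3*x^2 + x*(9*b - 1) + 2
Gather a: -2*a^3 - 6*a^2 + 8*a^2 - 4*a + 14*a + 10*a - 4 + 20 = -2*a^3 + 2*a^2 + 20*a + 16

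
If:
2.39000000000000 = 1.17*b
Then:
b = 2.04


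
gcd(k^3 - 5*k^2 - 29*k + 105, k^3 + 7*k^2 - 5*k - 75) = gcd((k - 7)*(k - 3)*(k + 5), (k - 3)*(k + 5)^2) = k^2 + 2*k - 15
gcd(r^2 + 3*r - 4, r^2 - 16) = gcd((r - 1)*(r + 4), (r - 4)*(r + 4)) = r + 4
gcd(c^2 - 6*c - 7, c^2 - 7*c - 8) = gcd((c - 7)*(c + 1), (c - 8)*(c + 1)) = c + 1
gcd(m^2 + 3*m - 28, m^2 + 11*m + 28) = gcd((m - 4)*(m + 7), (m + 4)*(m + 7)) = m + 7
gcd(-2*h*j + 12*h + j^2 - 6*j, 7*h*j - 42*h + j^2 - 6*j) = j - 6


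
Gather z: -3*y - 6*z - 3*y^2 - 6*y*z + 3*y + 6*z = -3*y^2 - 6*y*z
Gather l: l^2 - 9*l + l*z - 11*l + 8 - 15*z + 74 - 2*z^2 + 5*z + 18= l^2 + l*(z - 20) - 2*z^2 - 10*z + 100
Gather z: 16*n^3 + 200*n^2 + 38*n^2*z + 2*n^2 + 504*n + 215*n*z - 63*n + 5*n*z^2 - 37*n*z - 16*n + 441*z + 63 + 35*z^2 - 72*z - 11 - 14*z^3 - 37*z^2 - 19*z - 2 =16*n^3 + 202*n^2 + 425*n - 14*z^3 + z^2*(5*n - 2) + z*(38*n^2 + 178*n + 350) + 50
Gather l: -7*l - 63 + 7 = -7*l - 56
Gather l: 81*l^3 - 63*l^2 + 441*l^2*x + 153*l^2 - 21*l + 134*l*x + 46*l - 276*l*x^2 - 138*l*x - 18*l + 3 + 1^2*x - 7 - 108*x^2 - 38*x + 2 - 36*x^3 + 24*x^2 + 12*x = 81*l^3 + l^2*(441*x + 90) + l*(-276*x^2 - 4*x + 7) - 36*x^3 - 84*x^2 - 25*x - 2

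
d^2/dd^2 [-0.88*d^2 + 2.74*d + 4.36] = -1.76000000000000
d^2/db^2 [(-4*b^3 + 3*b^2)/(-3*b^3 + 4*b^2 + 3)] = 6*(7*b^6 + 72*b^4 - 79*b^3 + 36*b^2 + 36*b - 9)/(27*b^9 - 108*b^8 + 144*b^7 - 145*b^6 + 216*b^5 - 144*b^4 + 81*b^3 - 108*b^2 - 27)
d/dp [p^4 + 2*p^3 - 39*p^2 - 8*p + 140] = 4*p^3 + 6*p^2 - 78*p - 8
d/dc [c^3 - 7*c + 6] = 3*c^2 - 7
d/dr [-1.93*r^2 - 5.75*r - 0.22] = -3.86*r - 5.75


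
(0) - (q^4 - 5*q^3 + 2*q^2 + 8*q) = -q^4 + 5*q^3 - 2*q^2 - 8*q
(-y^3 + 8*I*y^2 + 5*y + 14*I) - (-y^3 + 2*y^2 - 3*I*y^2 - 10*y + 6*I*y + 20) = -2*y^2 + 11*I*y^2 + 15*y - 6*I*y - 20 + 14*I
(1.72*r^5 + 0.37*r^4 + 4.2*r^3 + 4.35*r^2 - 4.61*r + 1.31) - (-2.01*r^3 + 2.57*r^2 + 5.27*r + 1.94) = 1.72*r^5 + 0.37*r^4 + 6.21*r^3 + 1.78*r^2 - 9.88*r - 0.63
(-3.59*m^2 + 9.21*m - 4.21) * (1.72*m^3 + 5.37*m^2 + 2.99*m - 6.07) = -6.1748*m^5 - 3.4371*m^4 + 31.4824*m^3 + 26.7215*m^2 - 68.4926*m + 25.5547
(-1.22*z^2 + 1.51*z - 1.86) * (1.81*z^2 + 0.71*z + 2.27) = -2.2082*z^4 + 1.8669*z^3 - 5.0639*z^2 + 2.1071*z - 4.2222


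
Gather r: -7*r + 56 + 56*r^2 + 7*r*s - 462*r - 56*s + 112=56*r^2 + r*(7*s - 469) - 56*s + 168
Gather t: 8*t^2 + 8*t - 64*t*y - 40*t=8*t^2 + t*(-64*y - 32)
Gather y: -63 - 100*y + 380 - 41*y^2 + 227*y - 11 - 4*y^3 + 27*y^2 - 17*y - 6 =-4*y^3 - 14*y^2 + 110*y + 300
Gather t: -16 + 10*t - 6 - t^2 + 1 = -t^2 + 10*t - 21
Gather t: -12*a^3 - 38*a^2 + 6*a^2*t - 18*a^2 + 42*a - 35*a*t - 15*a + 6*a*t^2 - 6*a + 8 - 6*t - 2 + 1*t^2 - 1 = -12*a^3 - 56*a^2 + 21*a + t^2*(6*a + 1) + t*(6*a^2 - 35*a - 6) + 5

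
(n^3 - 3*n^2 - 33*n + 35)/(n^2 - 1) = (n^2 - 2*n - 35)/(n + 1)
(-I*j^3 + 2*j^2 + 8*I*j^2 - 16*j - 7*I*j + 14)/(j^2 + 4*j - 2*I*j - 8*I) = (-I*j^3 + j^2*(2 + 8*I) + j*(-16 - 7*I) + 14)/(j^2 + 2*j*(2 - I) - 8*I)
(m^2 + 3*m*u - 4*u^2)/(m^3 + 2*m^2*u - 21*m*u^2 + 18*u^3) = (-m - 4*u)/(-m^2 - 3*m*u + 18*u^2)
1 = 1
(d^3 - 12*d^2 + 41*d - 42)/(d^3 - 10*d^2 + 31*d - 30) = (d - 7)/(d - 5)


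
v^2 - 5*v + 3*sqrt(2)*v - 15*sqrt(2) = (v - 5)*(v + 3*sqrt(2))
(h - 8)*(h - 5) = h^2 - 13*h + 40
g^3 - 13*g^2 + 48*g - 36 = (g - 6)^2*(g - 1)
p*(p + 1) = p^2 + p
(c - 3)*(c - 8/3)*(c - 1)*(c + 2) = c^4 - 14*c^3/3 + c^2/3 + 58*c/3 - 16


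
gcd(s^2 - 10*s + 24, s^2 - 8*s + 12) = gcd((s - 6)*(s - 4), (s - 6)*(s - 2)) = s - 6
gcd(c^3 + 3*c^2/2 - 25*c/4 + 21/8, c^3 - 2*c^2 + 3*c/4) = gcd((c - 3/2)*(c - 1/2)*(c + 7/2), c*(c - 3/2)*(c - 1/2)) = c^2 - 2*c + 3/4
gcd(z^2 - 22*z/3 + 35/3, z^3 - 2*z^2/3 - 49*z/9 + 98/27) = z - 7/3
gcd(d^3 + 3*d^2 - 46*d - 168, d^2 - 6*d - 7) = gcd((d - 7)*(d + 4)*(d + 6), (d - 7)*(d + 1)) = d - 7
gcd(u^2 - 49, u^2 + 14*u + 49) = u + 7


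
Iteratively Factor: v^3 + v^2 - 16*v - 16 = (v - 4)*(v^2 + 5*v + 4) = (v - 4)*(v + 4)*(v + 1)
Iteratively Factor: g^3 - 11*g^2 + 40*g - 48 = (g - 4)*(g^2 - 7*g + 12) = (g - 4)*(g - 3)*(g - 4)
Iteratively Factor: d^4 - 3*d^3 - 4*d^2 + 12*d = (d - 2)*(d^3 - d^2 - 6*d) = (d - 3)*(d - 2)*(d^2 + 2*d) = (d - 3)*(d - 2)*(d + 2)*(d)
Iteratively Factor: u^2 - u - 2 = (u - 2)*(u + 1)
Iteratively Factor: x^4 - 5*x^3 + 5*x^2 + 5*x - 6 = (x - 3)*(x^3 - 2*x^2 - x + 2) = (x - 3)*(x - 1)*(x^2 - x - 2) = (x - 3)*(x - 2)*(x - 1)*(x + 1)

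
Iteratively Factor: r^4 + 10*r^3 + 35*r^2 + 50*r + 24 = (r + 1)*(r^3 + 9*r^2 + 26*r + 24) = (r + 1)*(r + 2)*(r^2 + 7*r + 12) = (r + 1)*(r + 2)*(r + 3)*(r + 4)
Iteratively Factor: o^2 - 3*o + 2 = (o - 2)*(o - 1)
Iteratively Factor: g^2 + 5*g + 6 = (g + 3)*(g + 2)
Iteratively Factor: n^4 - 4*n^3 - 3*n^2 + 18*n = (n - 3)*(n^3 - n^2 - 6*n) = n*(n - 3)*(n^2 - n - 6) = n*(n - 3)*(n + 2)*(n - 3)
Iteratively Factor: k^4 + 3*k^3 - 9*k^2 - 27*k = (k + 3)*(k^3 - 9*k) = k*(k + 3)*(k^2 - 9) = k*(k - 3)*(k + 3)*(k + 3)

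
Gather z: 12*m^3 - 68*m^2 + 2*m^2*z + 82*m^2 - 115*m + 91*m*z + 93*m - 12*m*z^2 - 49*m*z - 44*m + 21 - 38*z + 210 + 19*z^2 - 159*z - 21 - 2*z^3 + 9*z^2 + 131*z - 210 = 12*m^3 + 14*m^2 - 66*m - 2*z^3 + z^2*(28 - 12*m) + z*(2*m^2 + 42*m - 66)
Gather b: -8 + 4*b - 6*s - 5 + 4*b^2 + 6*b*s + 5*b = 4*b^2 + b*(6*s + 9) - 6*s - 13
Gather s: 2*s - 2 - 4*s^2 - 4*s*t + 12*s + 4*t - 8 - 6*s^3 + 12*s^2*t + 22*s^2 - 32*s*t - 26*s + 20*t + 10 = -6*s^3 + s^2*(12*t + 18) + s*(-36*t - 12) + 24*t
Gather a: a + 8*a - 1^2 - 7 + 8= 9*a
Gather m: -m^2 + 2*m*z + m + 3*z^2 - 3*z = -m^2 + m*(2*z + 1) + 3*z^2 - 3*z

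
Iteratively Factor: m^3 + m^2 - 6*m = (m - 2)*(m^2 + 3*m) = (m - 2)*(m + 3)*(m)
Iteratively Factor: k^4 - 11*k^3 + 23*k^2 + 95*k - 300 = (k + 3)*(k^3 - 14*k^2 + 65*k - 100) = (k - 5)*(k + 3)*(k^2 - 9*k + 20) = (k - 5)*(k - 4)*(k + 3)*(k - 5)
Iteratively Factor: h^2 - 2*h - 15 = (h + 3)*(h - 5)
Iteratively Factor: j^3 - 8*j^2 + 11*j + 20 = (j - 5)*(j^2 - 3*j - 4) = (j - 5)*(j - 4)*(j + 1)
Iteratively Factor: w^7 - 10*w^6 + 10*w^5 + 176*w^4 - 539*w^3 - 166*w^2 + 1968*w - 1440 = (w - 5)*(w^6 - 5*w^5 - 15*w^4 + 101*w^3 - 34*w^2 - 336*w + 288) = (w - 5)*(w - 1)*(w^5 - 4*w^4 - 19*w^3 + 82*w^2 + 48*w - 288) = (w - 5)*(w - 1)*(w + 4)*(w^4 - 8*w^3 + 13*w^2 + 30*w - 72) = (w - 5)*(w - 3)*(w - 1)*(w + 4)*(w^3 - 5*w^2 - 2*w + 24) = (w - 5)*(w - 3)^2*(w - 1)*(w + 4)*(w^2 - 2*w - 8) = (w - 5)*(w - 3)^2*(w - 1)*(w + 2)*(w + 4)*(w - 4)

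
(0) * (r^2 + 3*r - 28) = 0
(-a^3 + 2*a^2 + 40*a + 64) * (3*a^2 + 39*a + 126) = -3*a^5 - 33*a^4 + 72*a^3 + 2004*a^2 + 7536*a + 8064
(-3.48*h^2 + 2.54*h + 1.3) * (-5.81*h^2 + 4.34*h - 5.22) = 20.2188*h^4 - 29.8606*h^3 + 21.6362*h^2 - 7.6168*h - 6.786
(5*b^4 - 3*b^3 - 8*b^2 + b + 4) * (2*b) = 10*b^5 - 6*b^4 - 16*b^3 + 2*b^2 + 8*b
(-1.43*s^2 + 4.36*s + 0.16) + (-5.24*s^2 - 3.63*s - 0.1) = -6.67*s^2 + 0.73*s + 0.06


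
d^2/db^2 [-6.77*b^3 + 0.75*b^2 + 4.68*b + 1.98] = 1.5 - 40.62*b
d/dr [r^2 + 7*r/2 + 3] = 2*r + 7/2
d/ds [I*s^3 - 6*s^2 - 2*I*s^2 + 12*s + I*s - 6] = 3*I*s^2 - 12*s - 4*I*s + 12 + I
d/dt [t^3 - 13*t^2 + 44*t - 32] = 3*t^2 - 26*t + 44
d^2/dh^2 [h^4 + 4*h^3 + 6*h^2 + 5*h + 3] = 12*h^2 + 24*h + 12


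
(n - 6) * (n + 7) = n^2 + n - 42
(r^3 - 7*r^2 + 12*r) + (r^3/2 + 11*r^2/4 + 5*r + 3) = 3*r^3/2 - 17*r^2/4 + 17*r + 3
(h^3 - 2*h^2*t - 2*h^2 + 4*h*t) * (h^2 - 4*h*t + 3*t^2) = h^5 - 6*h^4*t - 2*h^4 + 11*h^3*t^2 + 12*h^3*t - 6*h^2*t^3 - 22*h^2*t^2 + 12*h*t^3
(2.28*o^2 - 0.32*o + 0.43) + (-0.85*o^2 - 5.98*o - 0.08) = 1.43*o^2 - 6.3*o + 0.35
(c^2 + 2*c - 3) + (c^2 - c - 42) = 2*c^2 + c - 45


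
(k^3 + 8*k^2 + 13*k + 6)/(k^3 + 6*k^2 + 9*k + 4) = (k + 6)/(k + 4)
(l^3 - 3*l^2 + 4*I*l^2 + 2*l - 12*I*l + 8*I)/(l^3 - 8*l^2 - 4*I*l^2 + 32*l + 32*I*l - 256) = (l^2 - 3*l + 2)/(l^2 - 8*l*(1 + I) + 64*I)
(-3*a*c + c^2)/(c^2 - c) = (-3*a + c)/(c - 1)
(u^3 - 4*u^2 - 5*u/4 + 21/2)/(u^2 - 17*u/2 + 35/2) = (u^2 - u/2 - 3)/(u - 5)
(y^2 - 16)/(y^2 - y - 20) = (y - 4)/(y - 5)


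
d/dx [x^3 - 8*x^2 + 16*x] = 3*x^2 - 16*x + 16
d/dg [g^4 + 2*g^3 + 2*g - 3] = 4*g^3 + 6*g^2 + 2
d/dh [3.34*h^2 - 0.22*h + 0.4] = 6.68*h - 0.22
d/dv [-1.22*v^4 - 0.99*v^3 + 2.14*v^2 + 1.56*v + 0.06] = -4.88*v^3 - 2.97*v^2 + 4.28*v + 1.56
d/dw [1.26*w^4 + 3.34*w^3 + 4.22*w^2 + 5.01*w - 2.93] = 5.04*w^3 + 10.02*w^2 + 8.44*w + 5.01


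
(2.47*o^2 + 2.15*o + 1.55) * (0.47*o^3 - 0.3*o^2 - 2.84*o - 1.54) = 1.1609*o^5 + 0.2695*o^4 - 6.9313*o^3 - 10.3748*o^2 - 7.713*o - 2.387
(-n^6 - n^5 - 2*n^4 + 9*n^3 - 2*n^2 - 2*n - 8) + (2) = -n^6 - n^5 - 2*n^4 + 9*n^3 - 2*n^2 - 2*n - 6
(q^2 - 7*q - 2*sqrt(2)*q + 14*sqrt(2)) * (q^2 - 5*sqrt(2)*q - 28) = q^4 - 7*sqrt(2)*q^3 - 7*q^3 - 8*q^2 + 49*sqrt(2)*q^2 + 56*q + 56*sqrt(2)*q - 392*sqrt(2)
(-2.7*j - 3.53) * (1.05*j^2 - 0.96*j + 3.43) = -2.835*j^3 - 1.1145*j^2 - 5.8722*j - 12.1079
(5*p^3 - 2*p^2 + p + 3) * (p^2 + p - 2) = 5*p^5 + 3*p^4 - 11*p^3 + 8*p^2 + p - 6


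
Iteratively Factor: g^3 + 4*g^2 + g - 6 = (g + 2)*(g^2 + 2*g - 3) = (g - 1)*(g + 2)*(g + 3)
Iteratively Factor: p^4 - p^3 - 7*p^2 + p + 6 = (p - 1)*(p^3 - 7*p - 6) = (p - 3)*(p - 1)*(p^2 + 3*p + 2) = (p - 3)*(p - 1)*(p + 2)*(p + 1)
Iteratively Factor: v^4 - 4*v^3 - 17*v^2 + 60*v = (v + 4)*(v^3 - 8*v^2 + 15*v) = v*(v + 4)*(v^2 - 8*v + 15) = v*(v - 5)*(v + 4)*(v - 3)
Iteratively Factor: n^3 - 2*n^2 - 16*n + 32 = (n - 2)*(n^2 - 16) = (n - 2)*(n + 4)*(n - 4)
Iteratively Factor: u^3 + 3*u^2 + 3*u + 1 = (u + 1)*(u^2 + 2*u + 1) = (u + 1)^2*(u + 1)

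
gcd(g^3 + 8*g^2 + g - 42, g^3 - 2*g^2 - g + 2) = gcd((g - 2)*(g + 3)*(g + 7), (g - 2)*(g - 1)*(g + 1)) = g - 2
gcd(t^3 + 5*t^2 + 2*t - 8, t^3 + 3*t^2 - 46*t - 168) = t + 4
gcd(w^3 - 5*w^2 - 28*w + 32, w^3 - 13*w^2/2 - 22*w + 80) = w^2 - 4*w - 32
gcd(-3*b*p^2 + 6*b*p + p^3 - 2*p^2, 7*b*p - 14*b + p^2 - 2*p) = p - 2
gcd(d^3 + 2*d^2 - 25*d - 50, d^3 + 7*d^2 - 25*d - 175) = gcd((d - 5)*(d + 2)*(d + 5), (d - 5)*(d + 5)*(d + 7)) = d^2 - 25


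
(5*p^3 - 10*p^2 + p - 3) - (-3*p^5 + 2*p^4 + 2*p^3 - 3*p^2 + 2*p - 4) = 3*p^5 - 2*p^4 + 3*p^3 - 7*p^2 - p + 1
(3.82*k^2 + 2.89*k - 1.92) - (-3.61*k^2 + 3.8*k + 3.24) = 7.43*k^2 - 0.91*k - 5.16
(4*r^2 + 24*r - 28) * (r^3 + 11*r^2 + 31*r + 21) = 4*r^5 + 68*r^4 + 360*r^3 + 520*r^2 - 364*r - 588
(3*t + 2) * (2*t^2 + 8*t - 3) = 6*t^3 + 28*t^2 + 7*t - 6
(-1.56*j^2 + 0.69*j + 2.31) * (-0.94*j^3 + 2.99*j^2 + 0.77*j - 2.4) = 1.4664*j^5 - 5.313*j^4 - 1.3095*j^3 + 11.1822*j^2 + 0.1227*j - 5.544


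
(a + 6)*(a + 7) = a^2 + 13*a + 42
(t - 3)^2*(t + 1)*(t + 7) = t^4 + 2*t^3 - 32*t^2 + 30*t + 63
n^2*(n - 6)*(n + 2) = n^4 - 4*n^3 - 12*n^2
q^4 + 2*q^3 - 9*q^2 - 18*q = q*(q - 3)*(q + 2)*(q + 3)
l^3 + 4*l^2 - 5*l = l*(l - 1)*(l + 5)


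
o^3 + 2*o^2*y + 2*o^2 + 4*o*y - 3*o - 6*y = (o - 1)*(o + 3)*(o + 2*y)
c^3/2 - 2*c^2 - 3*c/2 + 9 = (c/2 + 1)*(c - 3)^2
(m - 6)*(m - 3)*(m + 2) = m^3 - 7*m^2 + 36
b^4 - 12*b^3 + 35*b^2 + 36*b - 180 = (b - 6)*(b - 5)*(b - 3)*(b + 2)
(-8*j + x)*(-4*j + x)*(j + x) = 32*j^3 + 20*j^2*x - 11*j*x^2 + x^3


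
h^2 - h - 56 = (h - 8)*(h + 7)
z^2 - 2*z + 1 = (z - 1)^2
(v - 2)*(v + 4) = v^2 + 2*v - 8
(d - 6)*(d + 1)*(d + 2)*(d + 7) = d^4 + 4*d^3 - 37*d^2 - 124*d - 84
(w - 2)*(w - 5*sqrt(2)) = w^2 - 5*sqrt(2)*w - 2*w + 10*sqrt(2)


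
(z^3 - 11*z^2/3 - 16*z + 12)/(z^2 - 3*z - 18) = z - 2/3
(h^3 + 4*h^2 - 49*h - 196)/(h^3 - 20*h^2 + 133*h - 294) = (h^2 + 11*h + 28)/(h^2 - 13*h + 42)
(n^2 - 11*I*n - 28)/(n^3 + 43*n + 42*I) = (n - 4*I)/(n^2 + 7*I*n - 6)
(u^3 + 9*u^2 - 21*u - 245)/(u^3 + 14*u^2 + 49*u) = (u - 5)/u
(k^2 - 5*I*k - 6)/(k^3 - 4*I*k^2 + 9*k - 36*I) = (k - 2*I)/(k^2 - I*k + 12)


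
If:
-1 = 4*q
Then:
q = -1/4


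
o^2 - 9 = (o - 3)*(o + 3)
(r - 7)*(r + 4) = r^2 - 3*r - 28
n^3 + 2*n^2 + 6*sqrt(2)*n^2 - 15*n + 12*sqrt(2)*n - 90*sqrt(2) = (n - 3)*(n + 5)*(n + 6*sqrt(2))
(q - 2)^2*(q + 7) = q^3 + 3*q^2 - 24*q + 28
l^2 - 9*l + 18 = (l - 6)*(l - 3)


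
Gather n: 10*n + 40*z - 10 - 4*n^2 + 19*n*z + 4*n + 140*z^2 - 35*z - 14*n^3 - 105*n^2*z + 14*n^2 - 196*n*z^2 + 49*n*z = -14*n^3 + n^2*(10 - 105*z) + n*(-196*z^2 + 68*z + 14) + 140*z^2 + 5*z - 10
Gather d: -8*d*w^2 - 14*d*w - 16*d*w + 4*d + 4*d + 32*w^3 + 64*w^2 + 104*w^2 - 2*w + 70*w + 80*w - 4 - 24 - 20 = d*(-8*w^2 - 30*w + 8) + 32*w^3 + 168*w^2 + 148*w - 48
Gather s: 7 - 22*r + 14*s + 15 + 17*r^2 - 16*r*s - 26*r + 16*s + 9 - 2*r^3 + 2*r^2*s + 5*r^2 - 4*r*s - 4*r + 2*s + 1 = -2*r^3 + 22*r^2 - 52*r + s*(2*r^2 - 20*r + 32) + 32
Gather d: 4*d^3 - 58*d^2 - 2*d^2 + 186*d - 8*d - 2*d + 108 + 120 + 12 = 4*d^3 - 60*d^2 + 176*d + 240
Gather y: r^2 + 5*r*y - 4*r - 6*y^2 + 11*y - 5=r^2 - 4*r - 6*y^2 + y*(5*r + 11) - 5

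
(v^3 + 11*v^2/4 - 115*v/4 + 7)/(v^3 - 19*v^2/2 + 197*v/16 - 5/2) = 4*(v^2 + 3*v - 28)/(4*v^2 - 37*v + 40)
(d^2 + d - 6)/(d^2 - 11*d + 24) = (d^2 + d - 6)/(d^2 - 11*d + 24)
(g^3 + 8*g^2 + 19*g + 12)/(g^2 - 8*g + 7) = (g^3 + 8*g^2 + 19*g + 12)/(g^2 - 8*g + 7)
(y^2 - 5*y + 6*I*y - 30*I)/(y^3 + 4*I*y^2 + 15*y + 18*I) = (y - 5)/(y^2 - 2*I*y + 3)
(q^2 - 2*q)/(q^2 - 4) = q/(q + 2)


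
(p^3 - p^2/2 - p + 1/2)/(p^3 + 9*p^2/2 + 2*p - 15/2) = (2*p^2 + p - 1)/(2*p^2 + 11*p + 15)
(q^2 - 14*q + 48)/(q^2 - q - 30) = (q - 8)/(q + 5)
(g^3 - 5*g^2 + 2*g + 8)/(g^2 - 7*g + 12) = (g^2 - g - 2)/(g - 3)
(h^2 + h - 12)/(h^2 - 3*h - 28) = (h - 3)/(h - 7)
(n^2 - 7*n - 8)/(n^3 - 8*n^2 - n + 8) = 1/(n - 1)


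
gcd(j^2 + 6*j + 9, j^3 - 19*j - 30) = j + 3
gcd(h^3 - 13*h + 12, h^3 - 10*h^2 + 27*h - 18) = h^2 - 4*h + 3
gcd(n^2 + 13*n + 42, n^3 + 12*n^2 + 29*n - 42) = n^2 + 13*n + 42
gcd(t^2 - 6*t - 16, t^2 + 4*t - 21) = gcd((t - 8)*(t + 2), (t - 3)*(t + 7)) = 1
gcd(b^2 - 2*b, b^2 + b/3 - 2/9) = 1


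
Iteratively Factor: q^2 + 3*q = (q)*(q + 3)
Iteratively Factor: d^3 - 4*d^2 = (d - 4)*(d^2) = d*(d - 4)*(d)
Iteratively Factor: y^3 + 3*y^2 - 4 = (y + 2)*(y^2 + y - 2) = (y + 2)^2*(y - 1)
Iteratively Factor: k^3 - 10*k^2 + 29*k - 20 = (k - 5)*(k^2 - 5*k + 4) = (k - 5)*(k - 1)*(k - 4)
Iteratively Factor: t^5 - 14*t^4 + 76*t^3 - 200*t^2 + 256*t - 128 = (t - 2)*(t^4 - 12*t^3 + 52*t^2 - 96*t + 64) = (t - 2)^2*(t^3 - 10*t^2 + 32*t - 32) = (t - 2)^3*(t^2 - 8*t + 16) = (t - 4)*(t - 2)^3*(t - 4)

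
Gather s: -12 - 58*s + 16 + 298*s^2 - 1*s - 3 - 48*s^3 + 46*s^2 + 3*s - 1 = -48*s^3 + 344*s^2 - 56*s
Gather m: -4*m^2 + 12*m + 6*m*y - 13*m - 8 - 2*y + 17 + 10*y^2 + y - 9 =-4*m^2 + m*(6*y - 1) + 10*y^2 - y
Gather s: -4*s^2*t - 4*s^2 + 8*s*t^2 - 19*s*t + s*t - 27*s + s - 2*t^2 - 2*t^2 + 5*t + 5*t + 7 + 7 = s^2*(-4*t - 4) + s*(8*t^2 - 18*t - 26) - 4*t^2 + 10*t + 14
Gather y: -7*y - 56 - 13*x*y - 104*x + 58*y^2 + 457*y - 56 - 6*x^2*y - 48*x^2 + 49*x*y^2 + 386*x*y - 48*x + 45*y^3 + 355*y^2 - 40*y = -48*x^2 - 152*x + 45*y^3 + y^2*(49*x + 413) + y*(-6*x^2 + 373*x + 410) - 112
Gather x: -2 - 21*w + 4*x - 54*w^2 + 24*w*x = -54*w^2 - 21*w + x*(24*w + 4) - 2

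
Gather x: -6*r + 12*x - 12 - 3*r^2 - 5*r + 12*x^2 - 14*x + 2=-3*r^2 - 11*r + 12*x^2 - 2*x - 10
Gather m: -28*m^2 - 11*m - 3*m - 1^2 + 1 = -28*m^2 - 14*m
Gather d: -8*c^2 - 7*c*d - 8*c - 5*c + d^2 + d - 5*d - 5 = -8*c^2 - 13*c + d^2 + d*(-7*c - 4) - 5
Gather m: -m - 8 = -m - 8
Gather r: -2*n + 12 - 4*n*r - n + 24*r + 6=-3*n + r*(24 - 4*n) + 18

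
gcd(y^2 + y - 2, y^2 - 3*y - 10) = y + 2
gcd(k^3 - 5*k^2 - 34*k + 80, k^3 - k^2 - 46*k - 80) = k^2 - 3*k - 40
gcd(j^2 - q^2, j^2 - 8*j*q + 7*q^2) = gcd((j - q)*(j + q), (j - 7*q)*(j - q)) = -j + q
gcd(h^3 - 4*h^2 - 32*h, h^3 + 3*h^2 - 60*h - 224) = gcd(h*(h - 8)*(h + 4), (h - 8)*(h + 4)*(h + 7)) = h^2 - 4*h - 32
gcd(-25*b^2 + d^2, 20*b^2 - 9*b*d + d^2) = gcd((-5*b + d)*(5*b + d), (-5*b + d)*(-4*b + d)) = 5*b - d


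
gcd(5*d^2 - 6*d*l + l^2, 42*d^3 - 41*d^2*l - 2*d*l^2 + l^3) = d - l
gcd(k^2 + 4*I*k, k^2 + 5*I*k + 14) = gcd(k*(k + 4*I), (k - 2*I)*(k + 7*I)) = 1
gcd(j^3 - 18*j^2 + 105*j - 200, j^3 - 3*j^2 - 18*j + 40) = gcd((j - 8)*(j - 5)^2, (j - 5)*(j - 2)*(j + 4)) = j - 5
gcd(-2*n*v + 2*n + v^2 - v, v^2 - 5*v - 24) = 1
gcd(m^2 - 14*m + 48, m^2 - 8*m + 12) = m - 6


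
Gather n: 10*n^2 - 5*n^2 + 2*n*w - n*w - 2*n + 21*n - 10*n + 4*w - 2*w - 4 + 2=5*n^2 + n*(w + 9) + 2*w - 2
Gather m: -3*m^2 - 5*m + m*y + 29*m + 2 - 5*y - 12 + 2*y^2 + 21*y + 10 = -3*m^2 + m*(y + 24) + 2*y^2 + 16*y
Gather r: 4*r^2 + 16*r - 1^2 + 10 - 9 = 4*r^2 + 16*r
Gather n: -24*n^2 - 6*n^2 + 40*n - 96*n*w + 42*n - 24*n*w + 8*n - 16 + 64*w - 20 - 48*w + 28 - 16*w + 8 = -30*n^2 + n*(90 - 120*w)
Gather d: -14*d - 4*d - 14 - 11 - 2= -18*d - 27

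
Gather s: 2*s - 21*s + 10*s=-9*s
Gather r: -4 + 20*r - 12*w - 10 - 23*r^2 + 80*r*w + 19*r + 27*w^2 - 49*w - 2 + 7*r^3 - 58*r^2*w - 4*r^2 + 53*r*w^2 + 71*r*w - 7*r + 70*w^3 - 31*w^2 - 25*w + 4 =7*r^3 + r^2*(-58*w - 27) + r*(53*w^2 + 151*w + 32) + 70*w^3 - 4*w^2 - 86*w - 12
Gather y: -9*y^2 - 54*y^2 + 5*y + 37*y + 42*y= -63*y^2 + 84*y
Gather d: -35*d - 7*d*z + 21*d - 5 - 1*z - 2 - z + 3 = d*(-7*z - 14) - 2*z - 4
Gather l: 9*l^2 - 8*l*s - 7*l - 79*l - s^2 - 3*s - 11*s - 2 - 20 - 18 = 9*l^2 + l*(-8*s - 86) - s^2 - 14*s - 40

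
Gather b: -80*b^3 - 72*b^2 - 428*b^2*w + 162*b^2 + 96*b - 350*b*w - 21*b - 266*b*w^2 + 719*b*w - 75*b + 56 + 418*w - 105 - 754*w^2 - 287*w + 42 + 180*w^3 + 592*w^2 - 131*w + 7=-80*b^3 + b^2*(90 - 428*w) + b*(-266*w^2 + 369*w) + 180*w^3 - 162*w^2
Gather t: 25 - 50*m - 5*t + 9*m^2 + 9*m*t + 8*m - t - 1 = 9*m^2 - 42*m + t*(9*m - 6) + 24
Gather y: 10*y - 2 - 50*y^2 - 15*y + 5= -50*y^2 - 5*y + 3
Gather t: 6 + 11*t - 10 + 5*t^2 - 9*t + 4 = 5*t^2 + 2*t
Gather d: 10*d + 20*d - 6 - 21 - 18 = 30*d - 45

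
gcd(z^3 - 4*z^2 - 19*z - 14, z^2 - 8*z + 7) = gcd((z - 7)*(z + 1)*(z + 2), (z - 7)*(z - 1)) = z - 7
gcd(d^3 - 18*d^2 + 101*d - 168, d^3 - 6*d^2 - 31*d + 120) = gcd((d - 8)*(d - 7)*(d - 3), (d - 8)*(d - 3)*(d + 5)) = d^2 - 11*d + 24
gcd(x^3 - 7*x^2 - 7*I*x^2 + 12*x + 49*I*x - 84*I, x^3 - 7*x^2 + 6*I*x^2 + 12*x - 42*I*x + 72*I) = x^2 - 7*x + 12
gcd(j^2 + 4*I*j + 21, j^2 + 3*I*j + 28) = j + 7*I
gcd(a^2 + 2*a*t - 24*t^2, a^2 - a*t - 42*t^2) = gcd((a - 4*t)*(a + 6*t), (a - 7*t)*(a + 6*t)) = a + 6*t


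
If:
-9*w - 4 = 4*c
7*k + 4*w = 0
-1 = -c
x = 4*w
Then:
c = 1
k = 32/63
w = -8/9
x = -32/9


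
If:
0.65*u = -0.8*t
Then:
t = -0.8125*u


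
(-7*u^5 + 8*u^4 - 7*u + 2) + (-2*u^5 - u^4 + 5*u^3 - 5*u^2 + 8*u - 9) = -9*u^5 + 7*u^4 + 5*u^3 - 5*u^2 + u - 7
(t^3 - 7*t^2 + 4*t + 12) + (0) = t^3 - 7*t^2 + 4*t + 12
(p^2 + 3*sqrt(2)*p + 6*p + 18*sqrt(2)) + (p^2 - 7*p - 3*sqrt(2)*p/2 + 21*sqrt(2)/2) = 2*p^2 - p + 3*sqrt(2)*p/2 + 57*sqrt(2)/2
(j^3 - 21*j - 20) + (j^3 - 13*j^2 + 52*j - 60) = 2*j^3 - 13*j^2 + 31*j - 80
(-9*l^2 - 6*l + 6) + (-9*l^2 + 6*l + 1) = 7 - 18*l^2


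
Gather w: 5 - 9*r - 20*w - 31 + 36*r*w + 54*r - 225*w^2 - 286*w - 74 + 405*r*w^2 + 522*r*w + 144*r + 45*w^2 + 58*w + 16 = 189*r + w^2*(405*r - 180) + w*(558*r - 248) - 84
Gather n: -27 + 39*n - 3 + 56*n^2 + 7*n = 56*n^2 + 46*n - 30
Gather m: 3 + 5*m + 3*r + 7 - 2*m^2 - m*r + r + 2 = -2*m^2 + m*(5 - r) + 4*r + 12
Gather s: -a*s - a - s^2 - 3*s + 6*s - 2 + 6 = -a - s^2 + s*(3 - a) + 4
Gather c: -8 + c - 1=c - 9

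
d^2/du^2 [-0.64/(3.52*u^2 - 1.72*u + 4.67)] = (15.859712*u^2 - 7.749632*u - 0.64*(7.04*u - 1.72)*(14.08*u - 3.44) + 21.041152)/(3.52*u^2 - 1.72*u + 4.67)^3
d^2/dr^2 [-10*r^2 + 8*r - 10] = -20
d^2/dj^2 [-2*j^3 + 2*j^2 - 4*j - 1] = 4 - 12*j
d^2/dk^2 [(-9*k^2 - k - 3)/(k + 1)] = -22/(k^3 + 3*k^2 + 3*k + 1)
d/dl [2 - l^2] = -2*l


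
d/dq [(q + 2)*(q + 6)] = 2*q + 8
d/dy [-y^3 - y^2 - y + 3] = -3*y^2 - 2*y - 1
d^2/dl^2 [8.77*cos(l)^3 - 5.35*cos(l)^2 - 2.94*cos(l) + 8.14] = -3.6375*cos(l) + 10.7*cos(2*l) - 19.7325*cos(3*l)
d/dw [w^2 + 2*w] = 2*w + 2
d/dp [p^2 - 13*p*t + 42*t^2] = 2*p - 13*t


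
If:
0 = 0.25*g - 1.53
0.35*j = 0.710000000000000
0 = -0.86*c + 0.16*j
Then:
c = 0.38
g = 6.12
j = 2.03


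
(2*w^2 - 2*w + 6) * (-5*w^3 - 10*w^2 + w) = -10*w^5 - 10*w^4 - 8*w^3 - 62*w^2 + 6*w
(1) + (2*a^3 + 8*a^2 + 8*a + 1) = 2*a^3 + 8*a^2 + 8*a + 2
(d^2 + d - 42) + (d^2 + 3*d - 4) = 2*d^2 + 4*d - 46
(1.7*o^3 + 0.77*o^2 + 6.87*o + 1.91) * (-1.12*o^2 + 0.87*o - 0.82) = -1.904*o^5 + 0.6166*o^4 - 8.4185*o^3 + 3.2063*o^2 - 3.9717*o - 1.5662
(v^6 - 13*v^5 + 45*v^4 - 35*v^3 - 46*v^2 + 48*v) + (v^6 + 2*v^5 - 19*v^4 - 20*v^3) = 2*v^6 - 11*v^5 + 26*v^4 - 55*v^3 - 46*v^2 + 48*v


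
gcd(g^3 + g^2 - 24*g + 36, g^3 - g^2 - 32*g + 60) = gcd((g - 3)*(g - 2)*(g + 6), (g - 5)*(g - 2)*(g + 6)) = g^2 + 4*g - 12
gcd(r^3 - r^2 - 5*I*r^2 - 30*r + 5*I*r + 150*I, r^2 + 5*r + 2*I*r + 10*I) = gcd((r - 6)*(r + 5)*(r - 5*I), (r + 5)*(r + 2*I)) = r + 5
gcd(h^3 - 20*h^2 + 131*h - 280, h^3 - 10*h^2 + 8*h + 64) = h - 8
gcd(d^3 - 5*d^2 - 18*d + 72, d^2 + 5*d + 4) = d + 4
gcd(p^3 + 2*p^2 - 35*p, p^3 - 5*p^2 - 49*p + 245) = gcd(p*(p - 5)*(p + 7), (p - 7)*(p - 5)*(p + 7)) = p^2 + 2*p - 35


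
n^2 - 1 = (n - 1)*(n + 1)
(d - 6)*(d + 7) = d^2 + d - 42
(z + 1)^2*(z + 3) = z^3 + 5*z^2 + 7*z + 3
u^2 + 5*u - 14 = (u - 2)*(u + 7)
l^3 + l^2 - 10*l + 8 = (l - 2)*(l - 1)*(l + 4)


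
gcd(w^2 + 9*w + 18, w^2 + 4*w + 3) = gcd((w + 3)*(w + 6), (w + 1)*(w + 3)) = w + 3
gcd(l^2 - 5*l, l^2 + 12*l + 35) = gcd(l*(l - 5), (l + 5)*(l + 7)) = 1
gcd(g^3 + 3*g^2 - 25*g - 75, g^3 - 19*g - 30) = g^2 - 2*g - 15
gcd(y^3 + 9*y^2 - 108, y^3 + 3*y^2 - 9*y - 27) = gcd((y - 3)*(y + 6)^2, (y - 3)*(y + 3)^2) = y - 3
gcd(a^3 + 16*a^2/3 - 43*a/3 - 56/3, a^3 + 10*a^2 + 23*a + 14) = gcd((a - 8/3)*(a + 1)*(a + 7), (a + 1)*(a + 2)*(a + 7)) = a^2 + 8*a + 7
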